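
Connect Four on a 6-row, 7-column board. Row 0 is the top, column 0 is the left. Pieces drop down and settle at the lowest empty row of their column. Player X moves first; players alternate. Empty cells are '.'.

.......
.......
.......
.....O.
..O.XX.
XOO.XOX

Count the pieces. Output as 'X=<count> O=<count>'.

X=5 O=5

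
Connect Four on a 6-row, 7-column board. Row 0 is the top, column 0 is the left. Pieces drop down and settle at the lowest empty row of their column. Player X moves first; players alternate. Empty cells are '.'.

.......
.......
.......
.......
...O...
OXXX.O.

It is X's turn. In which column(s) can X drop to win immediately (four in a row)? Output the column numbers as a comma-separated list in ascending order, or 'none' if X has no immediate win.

col 0: drop X → no win
col 1: drop X → no win
col 2: drop X → no win
col 3: drop X → no win
col 4: drop X → WIN!
col 5: drop X → no win
col 6: drop X → no win

Answer: 4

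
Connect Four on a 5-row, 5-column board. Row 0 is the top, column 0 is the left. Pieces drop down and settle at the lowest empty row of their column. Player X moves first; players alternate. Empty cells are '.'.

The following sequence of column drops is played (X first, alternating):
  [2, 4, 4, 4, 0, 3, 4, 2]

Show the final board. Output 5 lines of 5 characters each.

Answer: .....
....X
....O
..O.X
X.XOO

Derivation:
Move 1: X drops in col 2, lands at row 4
Move 2: O drops in col 4, lands at row 4
Move 3: X drops in col 4, lands at row 3
Move 4: O drops in col 4, lands at row 2
Move 5: X drops in col 0, lands at row 4
Move 6: O drops in col 3, lands at row 4
Move 7: X drops in col 4, lands at row 1
Move 8: O drops in col 2, lands at row 3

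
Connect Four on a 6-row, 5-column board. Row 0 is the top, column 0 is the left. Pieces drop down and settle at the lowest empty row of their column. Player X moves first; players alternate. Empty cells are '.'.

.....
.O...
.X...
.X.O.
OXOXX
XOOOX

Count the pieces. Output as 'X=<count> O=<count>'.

X=7 O=7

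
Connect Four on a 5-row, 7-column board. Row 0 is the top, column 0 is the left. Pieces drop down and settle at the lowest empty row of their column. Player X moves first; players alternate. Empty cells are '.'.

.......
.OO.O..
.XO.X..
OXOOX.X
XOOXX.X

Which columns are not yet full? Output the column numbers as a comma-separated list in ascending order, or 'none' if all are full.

Answer: 0,1,2,3,4,5,6

Derivation:
col 0: top cell = '.' → open
col 1: top cell = '.' → open
col 2: top cell = '.' → open
col 3: top cell = '.' → open
col 4: top cell = '.' → open
col 5: top cell = '.' → open
col 6: top cell = '.' → open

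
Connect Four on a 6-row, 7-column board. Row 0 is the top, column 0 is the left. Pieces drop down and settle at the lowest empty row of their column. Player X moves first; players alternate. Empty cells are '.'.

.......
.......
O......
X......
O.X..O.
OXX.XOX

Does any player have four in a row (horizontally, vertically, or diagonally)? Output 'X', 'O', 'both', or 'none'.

none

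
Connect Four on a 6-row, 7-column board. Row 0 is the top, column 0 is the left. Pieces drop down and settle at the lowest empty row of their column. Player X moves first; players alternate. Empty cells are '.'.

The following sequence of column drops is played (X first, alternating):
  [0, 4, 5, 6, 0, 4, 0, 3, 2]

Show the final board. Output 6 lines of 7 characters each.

Move 1: X drops in col 0, lands at row 5
Move 2: O drops in col 4, lands at row 5
Move 3: X drops in col 5, lands at row 5
Move 4: O drops in col 6, lands at row 5
Move 5: X drops in col 0, lands at row 4
Move 6: O drops in col 4, lands at row 4
Move 7: X drops in col 0, lands at row 3
Move 8: O drops in col 3, lands at row 5
Move 9: X drops in col 2, lands at row 5

Answer: .......
.......
.......
X......
X...O..
X.XOOXO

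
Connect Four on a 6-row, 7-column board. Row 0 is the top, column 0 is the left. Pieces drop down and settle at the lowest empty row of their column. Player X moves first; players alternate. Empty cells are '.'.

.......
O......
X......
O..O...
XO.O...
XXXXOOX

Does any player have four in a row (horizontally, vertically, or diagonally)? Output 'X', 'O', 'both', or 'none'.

X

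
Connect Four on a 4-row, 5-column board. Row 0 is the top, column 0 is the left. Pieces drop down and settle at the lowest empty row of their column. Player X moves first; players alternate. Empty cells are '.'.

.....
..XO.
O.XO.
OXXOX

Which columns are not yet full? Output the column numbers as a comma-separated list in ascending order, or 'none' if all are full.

Answer: 0,1,2,3,4

Derivation:
col 0: top cell = '.' → open
col 1: top cell = '.' → open
col 2: top cell = '.' → open
col 3: top cell = '.' → open
col 4: top cell = '.' → open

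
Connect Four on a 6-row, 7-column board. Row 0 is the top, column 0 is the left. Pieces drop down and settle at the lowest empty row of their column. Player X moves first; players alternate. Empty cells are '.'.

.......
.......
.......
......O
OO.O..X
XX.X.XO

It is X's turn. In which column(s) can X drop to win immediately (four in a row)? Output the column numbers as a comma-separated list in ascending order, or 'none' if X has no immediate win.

col 0: drop X → no win
col 1: drop X → no win
col 2: drop X → WIN!
col 3: drop X → no win
col 4: drop X → no win
col 5: drop X → no win
col 6: drop X → no win

Answer: 2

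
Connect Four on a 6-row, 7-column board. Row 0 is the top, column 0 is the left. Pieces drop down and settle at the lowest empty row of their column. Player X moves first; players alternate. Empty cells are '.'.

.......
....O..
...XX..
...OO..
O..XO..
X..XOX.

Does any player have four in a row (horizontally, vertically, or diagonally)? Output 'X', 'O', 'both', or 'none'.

none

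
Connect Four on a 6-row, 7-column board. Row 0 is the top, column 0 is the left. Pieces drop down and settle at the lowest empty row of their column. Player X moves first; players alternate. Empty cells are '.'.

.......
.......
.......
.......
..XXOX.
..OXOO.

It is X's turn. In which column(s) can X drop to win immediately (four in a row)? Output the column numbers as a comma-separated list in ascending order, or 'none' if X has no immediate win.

Answer: none

Derivation:
col 0: drop X → no win
col 1: drop X → no win
col 2: drop X → no win
col 3: drop X → no win
col 4: drop X → no win
col 5: drop X → no win
col 6: drop X → no win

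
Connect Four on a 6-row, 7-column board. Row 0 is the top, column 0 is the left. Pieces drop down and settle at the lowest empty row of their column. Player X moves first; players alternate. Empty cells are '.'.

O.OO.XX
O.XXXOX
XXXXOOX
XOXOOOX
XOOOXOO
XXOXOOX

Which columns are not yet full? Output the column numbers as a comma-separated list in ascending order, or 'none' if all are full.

Answer: 1,4

Derivation:
col 0: top cell = 'O' → FULL
col 1: top cell = '.' → open
col 2: top cell = 'O' → FULL
col 3: top cell = 'O' → FULL
col 4: top cell = '.' → open
col 5: top cell = 'X' → FULL
col 6: top cell = 'X' → FULL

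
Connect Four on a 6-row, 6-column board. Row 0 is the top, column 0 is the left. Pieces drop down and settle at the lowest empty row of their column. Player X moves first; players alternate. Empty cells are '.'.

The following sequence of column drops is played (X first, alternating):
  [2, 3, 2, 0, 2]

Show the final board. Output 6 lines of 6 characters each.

Answer: ......
......
......
..X...
..X...
O.XO..

Derivation:
Move 1: X drops in col 2, lands at row 5
Move 2: O drops in col 3, lands at row 5
Move 3: X drops in col 2, lands at row 4
Move 4: O drops in col 0, lands at row 5
Move 5: X drops in col 2, lands at row 3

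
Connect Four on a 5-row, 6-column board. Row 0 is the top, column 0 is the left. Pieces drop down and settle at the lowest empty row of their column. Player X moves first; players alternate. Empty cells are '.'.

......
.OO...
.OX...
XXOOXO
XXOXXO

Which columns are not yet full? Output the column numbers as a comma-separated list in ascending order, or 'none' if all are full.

Answer: 0,1,2,3,4,5

Derivation:
col 0: top cell = '.' → open
col 1: top cell = '.' → open
col 2: top cell = '.' → open
col 3: top cell = '.' → open
col 4: top cell = '.' → open
col 5: top cell = '.' → open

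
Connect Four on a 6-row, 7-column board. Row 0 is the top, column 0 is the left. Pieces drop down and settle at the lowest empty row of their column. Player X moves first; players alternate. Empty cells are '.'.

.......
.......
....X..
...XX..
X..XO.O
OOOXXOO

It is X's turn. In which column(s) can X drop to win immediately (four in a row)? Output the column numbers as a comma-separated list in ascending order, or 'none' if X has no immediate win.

Answer: 3

Derivation:
col 0: drop X → no win
col 1: drop X → no win
col 2: drop X → no win
col 3: drop X → WIN!
col 4: drop X → no win
col 5: drop X → no win
col 6: drop X → no win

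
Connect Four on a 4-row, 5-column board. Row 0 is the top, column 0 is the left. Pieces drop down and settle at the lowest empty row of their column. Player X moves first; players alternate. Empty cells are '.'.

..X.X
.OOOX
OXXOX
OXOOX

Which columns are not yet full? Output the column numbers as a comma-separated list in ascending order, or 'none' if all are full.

Answer: 0,1,3

Derivation:
col 0: top cell = '.' → open
col 1: top cell = '.' → open
col 2: top cell = 'X' → FULL
col 3: top cell = '.' → open
col 4: top cell = 'X' → FULL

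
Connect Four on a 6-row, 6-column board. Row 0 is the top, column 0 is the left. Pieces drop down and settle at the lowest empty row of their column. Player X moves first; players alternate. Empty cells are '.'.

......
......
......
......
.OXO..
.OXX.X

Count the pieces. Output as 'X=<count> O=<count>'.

X=4 O=3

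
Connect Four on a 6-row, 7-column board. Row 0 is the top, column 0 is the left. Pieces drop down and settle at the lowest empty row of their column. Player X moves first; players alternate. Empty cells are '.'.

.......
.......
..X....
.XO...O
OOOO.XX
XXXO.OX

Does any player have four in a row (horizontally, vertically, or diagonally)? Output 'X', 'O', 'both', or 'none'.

O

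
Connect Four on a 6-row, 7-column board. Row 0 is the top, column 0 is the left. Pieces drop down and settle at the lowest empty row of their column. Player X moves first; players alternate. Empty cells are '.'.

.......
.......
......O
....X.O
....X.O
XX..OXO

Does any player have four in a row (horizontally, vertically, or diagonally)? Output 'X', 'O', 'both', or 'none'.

O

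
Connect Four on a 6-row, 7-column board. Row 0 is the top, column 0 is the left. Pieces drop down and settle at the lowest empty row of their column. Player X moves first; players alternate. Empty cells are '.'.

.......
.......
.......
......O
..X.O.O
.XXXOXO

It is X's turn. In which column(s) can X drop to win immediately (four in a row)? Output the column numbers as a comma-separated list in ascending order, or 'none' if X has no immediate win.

Answer: 0

Derivation:
col 0: drop X → WIN!
col 1: drop X → no win
col 2: drop X → no win
col 3: drop X → no win
col 4: drop X → no win
col 5: drop X → no win
col 6: drop X → no win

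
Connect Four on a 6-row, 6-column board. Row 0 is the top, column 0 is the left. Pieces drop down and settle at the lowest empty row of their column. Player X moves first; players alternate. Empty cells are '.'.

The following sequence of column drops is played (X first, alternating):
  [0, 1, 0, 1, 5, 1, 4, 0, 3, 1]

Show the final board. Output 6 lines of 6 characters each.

Answer: ......
......
.O....
OO....
XO....
XO.XXX

Derivation:
Move 1: X drops in col 0, lands at row 5
Move 2: O drops in col 1, lands at row 5
Move 3: X drops in col 0, lands at row 4
Move 4: O drops in col 1, lands at row 4
Move 5: X drops in col 5, lands at row 5
Move 6: O drops in col 1, lands at row 3
Move 7: X drops in col 4, lands at row 5
Move 8: O drops in col 0, lands at row 3
Move 9: X drops in col 3, lands at row 5
Move 10: O drops in col 1, lands at row 2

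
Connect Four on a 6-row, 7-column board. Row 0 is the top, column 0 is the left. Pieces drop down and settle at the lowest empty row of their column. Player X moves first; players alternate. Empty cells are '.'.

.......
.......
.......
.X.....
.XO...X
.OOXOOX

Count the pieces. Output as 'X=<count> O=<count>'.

X=5 O=5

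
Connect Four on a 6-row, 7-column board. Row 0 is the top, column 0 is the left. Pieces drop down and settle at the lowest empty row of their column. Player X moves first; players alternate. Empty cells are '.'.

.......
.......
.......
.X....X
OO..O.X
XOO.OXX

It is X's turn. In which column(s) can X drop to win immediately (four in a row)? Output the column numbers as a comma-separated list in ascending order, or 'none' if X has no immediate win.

Answer: 6

Derivation:
col 0: drop X → no win
col 1: drop X → no win
col 2: drop X → no win
col 3: drop X → no win
col 4: drop X → no win
col 5: drop X → no win
col 6: drop X → WIN!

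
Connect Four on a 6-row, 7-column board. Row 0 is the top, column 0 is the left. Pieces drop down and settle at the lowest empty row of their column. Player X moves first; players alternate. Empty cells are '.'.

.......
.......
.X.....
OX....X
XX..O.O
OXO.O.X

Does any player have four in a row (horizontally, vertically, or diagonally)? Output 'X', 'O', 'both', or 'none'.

X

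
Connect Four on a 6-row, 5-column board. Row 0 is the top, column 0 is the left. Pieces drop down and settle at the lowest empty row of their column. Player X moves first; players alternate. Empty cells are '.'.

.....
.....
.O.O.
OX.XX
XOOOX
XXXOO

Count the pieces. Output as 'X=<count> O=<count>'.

X=8 O=8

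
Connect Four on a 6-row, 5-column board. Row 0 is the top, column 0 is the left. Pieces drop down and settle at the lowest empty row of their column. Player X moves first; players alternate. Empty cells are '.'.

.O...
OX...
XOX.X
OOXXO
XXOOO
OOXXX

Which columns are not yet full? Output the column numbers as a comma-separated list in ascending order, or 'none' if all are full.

Answer: 0,2,3,4

Derivation:
col 0: top cell = '.' → open
col 1: top cell = 'O' → FULL
col 2: top cell = '.' → open
col 3: top cell = '.' → open
col 4: top cell = '.' → open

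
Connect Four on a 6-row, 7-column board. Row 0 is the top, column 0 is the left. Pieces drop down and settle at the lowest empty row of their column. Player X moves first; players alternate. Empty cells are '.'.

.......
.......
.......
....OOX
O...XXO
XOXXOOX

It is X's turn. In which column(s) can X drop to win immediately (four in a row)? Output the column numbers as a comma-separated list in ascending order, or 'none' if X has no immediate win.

col 0: drop X → no win
col 1: drop X → no win
col 2: drop X → no win
col 3: drop X → no win
col 4: drop X → no win
col 5: drop X → no win
col 6: drop X → no win

Answer: none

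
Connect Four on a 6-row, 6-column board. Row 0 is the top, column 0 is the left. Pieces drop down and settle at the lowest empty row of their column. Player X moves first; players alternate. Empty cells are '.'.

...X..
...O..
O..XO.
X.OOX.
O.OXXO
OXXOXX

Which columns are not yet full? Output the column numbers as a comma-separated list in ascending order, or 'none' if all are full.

col 0: top cell = '.' → open
col 1: top cell = '.' → open
col 2: top cell = '.' → open
col 3: top cell = 'X' → FULL
col 4: top cell = '.' → open
col 5: top cell = '.' → open

Answer: 0,1,2,4,5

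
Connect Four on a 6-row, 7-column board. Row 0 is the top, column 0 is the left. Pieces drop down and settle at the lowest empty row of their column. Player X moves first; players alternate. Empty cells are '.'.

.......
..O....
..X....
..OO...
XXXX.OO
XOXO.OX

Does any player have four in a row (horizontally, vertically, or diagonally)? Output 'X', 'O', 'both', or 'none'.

X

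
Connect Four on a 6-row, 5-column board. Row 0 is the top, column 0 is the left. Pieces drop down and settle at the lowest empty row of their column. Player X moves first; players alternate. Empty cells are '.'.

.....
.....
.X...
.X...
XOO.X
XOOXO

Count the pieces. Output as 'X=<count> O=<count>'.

X=6 O=5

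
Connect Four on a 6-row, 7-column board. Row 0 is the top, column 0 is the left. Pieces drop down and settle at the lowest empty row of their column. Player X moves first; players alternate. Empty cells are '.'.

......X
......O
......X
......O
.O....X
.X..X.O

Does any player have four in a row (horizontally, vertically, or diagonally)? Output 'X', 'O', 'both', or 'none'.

none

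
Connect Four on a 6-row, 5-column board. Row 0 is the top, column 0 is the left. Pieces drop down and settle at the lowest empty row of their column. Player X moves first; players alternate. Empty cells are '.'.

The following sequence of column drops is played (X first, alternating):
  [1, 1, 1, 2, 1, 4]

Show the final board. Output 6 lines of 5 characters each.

Answer: .....
.....
.X...
.X...
.O...
.XO.O

Derivation:
Move 1: X drops in col 1, lands at row 5
Move 2: O drops in col 1, lands at row 4
Move 3: X drops in col 1, lands at row 3
Move 4: O drops in col 2, lands at row 5
Move 5: X drops in col 1, lands at row 2
Move 6: O drops in col 4, lands at row 5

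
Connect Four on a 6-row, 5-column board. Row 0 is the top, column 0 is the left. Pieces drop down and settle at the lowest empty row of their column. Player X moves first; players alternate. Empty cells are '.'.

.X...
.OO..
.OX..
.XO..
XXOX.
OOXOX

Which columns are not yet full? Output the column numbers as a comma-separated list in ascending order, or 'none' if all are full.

col 0: top cell = '.' → open
col 1: top cell = 'X' → FULL
col 2: top cell = '.' → open
col 3: top cell = '.' → open
col 4: top cell = '.' → open

Answer: 0,2,3,4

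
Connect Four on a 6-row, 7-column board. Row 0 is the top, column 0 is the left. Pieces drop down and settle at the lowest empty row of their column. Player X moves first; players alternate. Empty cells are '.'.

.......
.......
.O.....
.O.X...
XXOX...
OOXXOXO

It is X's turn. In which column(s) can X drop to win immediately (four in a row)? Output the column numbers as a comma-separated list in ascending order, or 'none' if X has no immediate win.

col 0: drop X → no win
col 1: drop X → no win
col 2: drop X → no win
col 3: drop X → WIN!
col 4: drop X → no win
col 5: drop X → no win
col 6: drop X → no win

Answer: 3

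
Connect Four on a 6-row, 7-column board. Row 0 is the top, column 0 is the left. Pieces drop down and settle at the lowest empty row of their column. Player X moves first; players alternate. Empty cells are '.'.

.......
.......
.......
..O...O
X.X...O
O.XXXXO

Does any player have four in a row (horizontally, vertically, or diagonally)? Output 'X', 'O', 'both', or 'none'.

X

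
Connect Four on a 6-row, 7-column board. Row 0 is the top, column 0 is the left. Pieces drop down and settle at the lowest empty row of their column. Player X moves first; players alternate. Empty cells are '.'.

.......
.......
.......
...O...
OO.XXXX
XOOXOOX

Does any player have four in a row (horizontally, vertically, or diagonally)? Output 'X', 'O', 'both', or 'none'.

X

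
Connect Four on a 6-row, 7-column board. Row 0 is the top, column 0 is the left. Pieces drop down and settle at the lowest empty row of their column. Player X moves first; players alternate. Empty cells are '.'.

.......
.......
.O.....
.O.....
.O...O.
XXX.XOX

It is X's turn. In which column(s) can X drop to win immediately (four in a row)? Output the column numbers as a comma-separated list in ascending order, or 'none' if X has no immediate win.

col 0: drop X → no win
col 1: drop X → no win
col 2: drop X → no win
col 3: drop X → WIN!
col 4: drop X → no win
col 5: drop X → no win
col 6: drop X → no win

Answer: 3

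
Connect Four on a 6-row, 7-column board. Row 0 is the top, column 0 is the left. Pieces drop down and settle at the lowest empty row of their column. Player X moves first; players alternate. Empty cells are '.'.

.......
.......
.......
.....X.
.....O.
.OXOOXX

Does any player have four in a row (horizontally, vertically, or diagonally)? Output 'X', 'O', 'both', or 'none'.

none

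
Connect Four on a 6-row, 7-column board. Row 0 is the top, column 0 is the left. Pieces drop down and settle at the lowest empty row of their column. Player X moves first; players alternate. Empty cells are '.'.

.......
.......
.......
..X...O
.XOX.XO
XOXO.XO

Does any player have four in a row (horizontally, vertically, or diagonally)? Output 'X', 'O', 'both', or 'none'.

none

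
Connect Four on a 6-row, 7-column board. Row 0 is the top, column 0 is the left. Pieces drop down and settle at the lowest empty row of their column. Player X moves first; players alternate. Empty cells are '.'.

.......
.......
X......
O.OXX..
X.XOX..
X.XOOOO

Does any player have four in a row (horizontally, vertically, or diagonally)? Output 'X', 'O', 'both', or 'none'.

O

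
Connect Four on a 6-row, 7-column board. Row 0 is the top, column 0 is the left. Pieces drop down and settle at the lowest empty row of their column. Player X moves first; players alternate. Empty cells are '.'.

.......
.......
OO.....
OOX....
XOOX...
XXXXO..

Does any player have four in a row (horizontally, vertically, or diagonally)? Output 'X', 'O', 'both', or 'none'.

X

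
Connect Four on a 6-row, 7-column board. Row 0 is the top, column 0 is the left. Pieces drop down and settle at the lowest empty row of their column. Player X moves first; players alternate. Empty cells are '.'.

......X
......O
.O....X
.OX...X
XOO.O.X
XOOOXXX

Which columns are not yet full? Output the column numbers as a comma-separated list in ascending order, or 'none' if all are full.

col 0: top cell = '.' → open
col 1: top cell = '.' → open
col 2: top cell = '.' → open
col 3: top cell = '.' → open
col 4: top cell = '.' → open
col 5: top cell = '.' → open
col 6: top cell = 'X' → FULL

Answer: 0,1,2,3,4,5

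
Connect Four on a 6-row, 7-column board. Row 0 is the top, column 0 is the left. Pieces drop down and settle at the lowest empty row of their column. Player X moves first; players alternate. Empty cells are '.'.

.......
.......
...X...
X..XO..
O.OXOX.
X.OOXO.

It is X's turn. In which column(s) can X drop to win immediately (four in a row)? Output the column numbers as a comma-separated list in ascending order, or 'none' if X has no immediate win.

Answer: 3

Derivation:
col 0: drop X → no win
col 1: drop X → no win
col 2: drop X → no win
col 3: drop X → WIN!
col 4: drop X → no win
col 5: drop X → no win
col 6: drop X → no win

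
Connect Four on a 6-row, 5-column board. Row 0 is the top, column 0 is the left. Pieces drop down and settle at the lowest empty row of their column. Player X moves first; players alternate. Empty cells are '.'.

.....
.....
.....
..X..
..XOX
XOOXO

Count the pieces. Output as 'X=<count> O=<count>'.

X=5 O=4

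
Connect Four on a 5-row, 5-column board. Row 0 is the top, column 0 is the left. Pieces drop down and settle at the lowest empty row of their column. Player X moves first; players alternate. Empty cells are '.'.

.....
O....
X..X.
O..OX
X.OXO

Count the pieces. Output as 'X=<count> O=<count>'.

X=5 O=5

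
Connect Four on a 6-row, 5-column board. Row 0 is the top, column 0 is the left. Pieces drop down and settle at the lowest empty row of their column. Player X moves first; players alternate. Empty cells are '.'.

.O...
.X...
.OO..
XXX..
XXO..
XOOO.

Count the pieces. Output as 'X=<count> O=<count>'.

X=7 O=7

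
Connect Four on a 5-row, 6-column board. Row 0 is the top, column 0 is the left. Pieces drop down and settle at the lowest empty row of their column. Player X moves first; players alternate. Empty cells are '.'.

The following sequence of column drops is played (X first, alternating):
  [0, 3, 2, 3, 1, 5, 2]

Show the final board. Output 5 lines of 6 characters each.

Answer: ......
......
......
..XO..
XXXO.O

Derivation:
Move 1: X drops in col 0, lands at row 4
Move 2: O drops in col 3, lands at row 4
Move 3: X drops in col 2, lands at row 4
Move 4: O drops in col 3, lands at row 3
Move 5: X drops in col 1, lands at row 4
Move 6: O drops in col 5, lands at row 4
Move 7: X drops in col 2, lands at row 3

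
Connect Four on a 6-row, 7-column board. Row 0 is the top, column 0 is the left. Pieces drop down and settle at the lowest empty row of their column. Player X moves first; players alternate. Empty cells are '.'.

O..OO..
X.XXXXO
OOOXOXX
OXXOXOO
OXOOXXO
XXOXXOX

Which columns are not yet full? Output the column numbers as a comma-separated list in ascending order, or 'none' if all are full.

col 0: top cell = 'O' → FULL
col 1: top cell = '.' → open
col 2: top cell = '.' → open
col 3: top cell = 'O' → FULL
col 4: top cell = 'O' → FULL
col 5: top cell = '.' → open
col 6: top cell = '.' → open

Answer: 1,2,5,6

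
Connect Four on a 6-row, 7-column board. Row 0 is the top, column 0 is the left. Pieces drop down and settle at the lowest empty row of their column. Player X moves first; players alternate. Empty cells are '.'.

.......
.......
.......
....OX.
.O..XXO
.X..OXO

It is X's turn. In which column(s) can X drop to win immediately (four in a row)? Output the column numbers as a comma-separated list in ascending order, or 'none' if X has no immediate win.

Answer: 5

Derivation:
col 0: drop X → no win
col 1: drop X → no win
col 2: drop X → no win
col 3: drop X → no win
col 4: drop X → no win
col 5: drop X → WIN!
col 6: drop X → no win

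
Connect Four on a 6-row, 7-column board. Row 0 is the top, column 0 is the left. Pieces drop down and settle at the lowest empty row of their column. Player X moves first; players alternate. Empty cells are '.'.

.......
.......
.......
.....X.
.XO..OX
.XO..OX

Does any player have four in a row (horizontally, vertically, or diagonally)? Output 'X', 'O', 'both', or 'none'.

none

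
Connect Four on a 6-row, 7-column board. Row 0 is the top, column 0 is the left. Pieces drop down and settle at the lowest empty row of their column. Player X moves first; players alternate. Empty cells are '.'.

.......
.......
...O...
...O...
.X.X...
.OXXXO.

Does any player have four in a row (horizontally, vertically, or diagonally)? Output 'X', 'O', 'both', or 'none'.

none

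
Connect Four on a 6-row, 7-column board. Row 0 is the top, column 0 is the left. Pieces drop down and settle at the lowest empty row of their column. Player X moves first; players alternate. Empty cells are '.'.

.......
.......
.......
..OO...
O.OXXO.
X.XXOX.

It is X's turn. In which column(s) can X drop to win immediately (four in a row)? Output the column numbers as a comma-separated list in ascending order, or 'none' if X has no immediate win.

col 0: drop X → no win
col 1: drop X → WIN!
col 2: drop X → no win
col 3: drop X → no win
col 4: drop X → no win
col 5: drop X → no win
col 6: drop X → no win

Answer: 1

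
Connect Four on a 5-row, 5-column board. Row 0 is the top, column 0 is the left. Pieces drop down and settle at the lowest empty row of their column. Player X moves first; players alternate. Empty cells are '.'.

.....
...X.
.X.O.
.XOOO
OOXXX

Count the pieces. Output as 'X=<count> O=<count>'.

X=6 O=6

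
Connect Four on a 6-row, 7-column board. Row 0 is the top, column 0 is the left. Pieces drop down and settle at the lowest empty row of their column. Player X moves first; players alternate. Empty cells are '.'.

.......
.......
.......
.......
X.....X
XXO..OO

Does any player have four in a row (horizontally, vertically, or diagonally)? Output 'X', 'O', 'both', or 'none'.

none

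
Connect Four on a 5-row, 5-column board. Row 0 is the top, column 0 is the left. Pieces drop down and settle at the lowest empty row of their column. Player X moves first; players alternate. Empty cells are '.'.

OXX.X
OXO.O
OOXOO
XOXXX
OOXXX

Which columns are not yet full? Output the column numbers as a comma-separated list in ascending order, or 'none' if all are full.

Answer: 3

Derivation:
col 0: top cell = 'O' → FULL
col 1: top cell = 'X' → FULL
col 2: top cell = 'X' → FULL
col 3: top cell = '.' → open
col 4: top cell = 'X' → FULL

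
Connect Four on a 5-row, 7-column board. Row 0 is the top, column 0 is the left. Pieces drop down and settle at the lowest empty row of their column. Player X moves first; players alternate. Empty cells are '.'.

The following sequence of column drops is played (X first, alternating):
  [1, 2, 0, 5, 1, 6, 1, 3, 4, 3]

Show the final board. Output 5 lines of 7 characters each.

Move 1: X drops in col 1, lands at row 4
Move 2: O drops in col 2, lands at row 4
Move 3: X drops in col 0, lands at row 4
Move 4: O drops in col 5, lands at row 4
Move 5: X drops in col 1, lands at row 3
Move 6: O drops in col 6, lands at row 4
Move 7: X drops in col 1, lands at row 2
Move 8: O drops in col 3, lands at row 4
Move 9: X drops in col 4, lands at row 4
Move 10: O drops in col 3, lands at row 3

Answer: .......
.......
.X.....
.X.O...
XXOOXOO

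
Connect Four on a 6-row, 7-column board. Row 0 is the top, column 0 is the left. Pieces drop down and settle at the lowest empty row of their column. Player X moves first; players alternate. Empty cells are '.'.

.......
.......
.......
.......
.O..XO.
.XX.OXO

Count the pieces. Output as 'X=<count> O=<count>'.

X=4 O=4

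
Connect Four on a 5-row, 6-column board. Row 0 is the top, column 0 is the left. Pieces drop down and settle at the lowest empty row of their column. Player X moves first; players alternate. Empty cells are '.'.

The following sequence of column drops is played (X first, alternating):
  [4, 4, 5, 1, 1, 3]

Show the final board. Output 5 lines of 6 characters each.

Move 1: X drops in col 4, lands at row 4
Move 2: O drops in col 4, lands at row 3
Move 3: X drops in col 5, lands at row 4
Move 4: O drops in col 1, lands at row 4
Move 5: X drops in col 1, lands at row 3
Move 6: O drops in col 3, lands at row 4

Answer: ......
......
......
.X..O.
.O.OXX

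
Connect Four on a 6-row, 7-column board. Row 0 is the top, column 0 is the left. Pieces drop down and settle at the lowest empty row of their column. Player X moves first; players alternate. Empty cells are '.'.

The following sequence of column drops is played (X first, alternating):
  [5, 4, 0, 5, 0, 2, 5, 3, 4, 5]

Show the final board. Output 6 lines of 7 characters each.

Move 1: X drops in col 5, lands at row 5
Move 2: O drops in col 4, lands at row 5
Move 3: X drops in col 0, lands at row 5
Move 4: O drops in col 5, lands at row 4
Move 5: X drops in col 0, lands at row 4
Move 6: O drops in col 2, lands at row 5
Move 7: X drops in col 5, lands at row 3
Move 8: O drops in col 3, lands at row 5
Move 9: X drops in col 4, lands at row 4
Move 10: O drops in col 5, lands at row 2

Answer: .......
.......
.....O.
.....X.
X...XO.
X.OOOX.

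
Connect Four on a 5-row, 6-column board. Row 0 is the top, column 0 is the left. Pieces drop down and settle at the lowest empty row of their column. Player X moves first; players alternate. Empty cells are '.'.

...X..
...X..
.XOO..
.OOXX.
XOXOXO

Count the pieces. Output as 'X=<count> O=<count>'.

X=8 O=7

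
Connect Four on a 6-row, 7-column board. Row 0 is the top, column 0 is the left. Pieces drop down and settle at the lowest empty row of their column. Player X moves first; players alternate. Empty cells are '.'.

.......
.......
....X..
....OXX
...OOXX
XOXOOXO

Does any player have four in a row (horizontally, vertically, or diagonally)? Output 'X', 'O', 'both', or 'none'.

none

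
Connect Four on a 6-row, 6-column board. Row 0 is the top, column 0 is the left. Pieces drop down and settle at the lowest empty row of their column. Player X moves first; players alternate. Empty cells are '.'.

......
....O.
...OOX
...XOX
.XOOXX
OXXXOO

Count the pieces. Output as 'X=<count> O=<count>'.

X=9 O=9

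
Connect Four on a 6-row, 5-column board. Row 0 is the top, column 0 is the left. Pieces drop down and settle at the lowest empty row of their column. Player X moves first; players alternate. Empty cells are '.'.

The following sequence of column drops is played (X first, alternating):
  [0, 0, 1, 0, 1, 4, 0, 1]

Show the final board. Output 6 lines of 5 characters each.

Answer: .....
.....
X....
OO...
OX...
XX..O

Derivation:
Move 1: X drops in col 0, lands at row 5
Move 2: O drops in col 0, lands at row 4
Move 3: X drops in col 1, lands at row 5
Move 4: O drops in col 0, lands at row 3
Move 5: X drops in col 1, lands at row 4
Move 6: O drops in col 4, lands at row 5
Move 7: X drops in col 0, lands at row 2
Move 8: O drops in col 1, lands at row 3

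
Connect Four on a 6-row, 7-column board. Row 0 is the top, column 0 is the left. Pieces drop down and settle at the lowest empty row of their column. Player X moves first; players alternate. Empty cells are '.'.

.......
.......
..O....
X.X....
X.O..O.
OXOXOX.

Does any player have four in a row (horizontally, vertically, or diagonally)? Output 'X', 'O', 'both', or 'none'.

none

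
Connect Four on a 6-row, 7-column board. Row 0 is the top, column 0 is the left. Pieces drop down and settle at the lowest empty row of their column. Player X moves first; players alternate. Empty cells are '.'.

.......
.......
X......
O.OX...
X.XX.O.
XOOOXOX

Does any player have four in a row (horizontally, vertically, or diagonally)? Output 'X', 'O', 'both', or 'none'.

none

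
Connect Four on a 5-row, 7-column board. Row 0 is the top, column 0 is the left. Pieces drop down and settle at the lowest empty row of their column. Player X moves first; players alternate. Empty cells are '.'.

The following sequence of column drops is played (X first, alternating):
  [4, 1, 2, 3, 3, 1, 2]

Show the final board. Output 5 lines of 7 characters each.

Move 1: X drops in col 4, lands at row 4
Move 2: O drops in col 1, lands at row 4
Move 3: X drops in col 2, lands at row 4
Move 4: O drops in col 3, lands at row 4
Move 5: X drops in col 3, lands at row 3
Move 6: O drops in col 1, lands at row 3
Move 7: X drops in col 2, lands at row 3

Answer: .......
.......
.......
.OXX...
.OXOX..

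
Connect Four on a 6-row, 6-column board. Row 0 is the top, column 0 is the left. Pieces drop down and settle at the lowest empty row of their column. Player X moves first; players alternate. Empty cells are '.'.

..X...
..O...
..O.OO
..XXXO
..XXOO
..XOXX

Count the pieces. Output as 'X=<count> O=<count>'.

X=9 O=8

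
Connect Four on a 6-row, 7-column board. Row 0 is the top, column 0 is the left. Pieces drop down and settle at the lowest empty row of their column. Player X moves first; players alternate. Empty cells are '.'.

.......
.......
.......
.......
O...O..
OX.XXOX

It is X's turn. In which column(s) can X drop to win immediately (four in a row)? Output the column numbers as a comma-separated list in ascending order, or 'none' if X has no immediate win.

Answer: 2

Derivation:
col 0: drop X → no win
col 1: drop X → no win
col 2: drop X → WIN!
col 3: drop X → no win
col 4: drop X → no win
col 5: drop X → no win
col 6: drop X → no win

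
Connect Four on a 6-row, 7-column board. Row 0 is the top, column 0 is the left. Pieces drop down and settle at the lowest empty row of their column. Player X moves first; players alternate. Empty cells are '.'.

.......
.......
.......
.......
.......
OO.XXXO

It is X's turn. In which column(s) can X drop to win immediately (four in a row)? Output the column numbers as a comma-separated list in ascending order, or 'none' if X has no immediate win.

Answer: 2

Derivation:
col 0: drop X → no win
col 1: drop X → no win
col 2: drop X → WIN!
col 3: drop X → no win
col 4: drop X → no win
col 5: drop X → no win
col 6: drop X → no win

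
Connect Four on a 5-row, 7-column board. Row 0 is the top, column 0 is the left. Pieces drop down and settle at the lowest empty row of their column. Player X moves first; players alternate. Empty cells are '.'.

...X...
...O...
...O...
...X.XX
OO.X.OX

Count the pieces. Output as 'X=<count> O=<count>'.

X=6 O=5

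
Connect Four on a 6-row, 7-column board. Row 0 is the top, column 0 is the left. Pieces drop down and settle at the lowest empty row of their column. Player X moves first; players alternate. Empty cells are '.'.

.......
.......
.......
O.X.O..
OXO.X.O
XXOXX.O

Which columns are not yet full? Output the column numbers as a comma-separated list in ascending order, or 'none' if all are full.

Answer: 0,1,2,3,4,5,6

Derivation:
col 0: top cell = '.' → open
col 1: top cell = '.' → open
col 2: top cell = '.' → open
col 3: top cell = '.' → open
col 4: top cell = '.' → open
col 5: top cell = '.' → open
col 6: top cell = '.' → open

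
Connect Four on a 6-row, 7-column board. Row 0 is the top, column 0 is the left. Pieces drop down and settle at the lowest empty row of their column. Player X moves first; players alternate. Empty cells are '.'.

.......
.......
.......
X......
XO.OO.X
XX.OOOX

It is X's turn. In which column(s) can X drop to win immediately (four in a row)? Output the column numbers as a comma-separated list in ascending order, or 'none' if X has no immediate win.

col 0: drop X → WIN!
col 1: drop X → no win
col 2: drop X → no win
col 3: drop X → no win
col 4: drop X → no win
col 5: drop X → no win
col 6: drop X → no win

Answer: 0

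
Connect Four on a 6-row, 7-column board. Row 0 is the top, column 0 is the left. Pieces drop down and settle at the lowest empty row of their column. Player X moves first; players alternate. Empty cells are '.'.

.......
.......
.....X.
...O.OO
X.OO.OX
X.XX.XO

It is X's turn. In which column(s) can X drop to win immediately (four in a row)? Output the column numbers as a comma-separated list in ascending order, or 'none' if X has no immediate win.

col 0: drop X → no win
col 1: drop X → WIN!
col 2: drop X → no win
col 3: drop X → no win
col 4: drop X → WIN!
col 5: drop X → no win
col 6: drop X → no win

Answer: 1,4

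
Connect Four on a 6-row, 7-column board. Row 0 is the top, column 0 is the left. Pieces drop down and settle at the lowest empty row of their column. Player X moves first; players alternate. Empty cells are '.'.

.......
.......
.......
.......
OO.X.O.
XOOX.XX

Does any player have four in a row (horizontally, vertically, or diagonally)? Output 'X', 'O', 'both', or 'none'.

none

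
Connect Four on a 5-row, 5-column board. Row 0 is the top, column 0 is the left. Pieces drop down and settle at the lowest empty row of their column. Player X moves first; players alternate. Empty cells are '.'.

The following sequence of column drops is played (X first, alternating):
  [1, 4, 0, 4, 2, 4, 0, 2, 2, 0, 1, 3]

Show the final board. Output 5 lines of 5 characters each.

Answer: .....
.....
O.X.O
XXO.O
XXXOO

Derivation:
Move 1: X drops in col 1, lands at row 4
Move 2: O drops in col 4, lands at row 4
Move 3: X drops in col 0, lands at row 4
Move 4: O drops in col 4, lands at row 3
Move 5: X drops in col 2, lands at row 4
Move 6: O drops in col 4, lands at row 2
Move 7: X drops in col 0, lands at row 3
Move 8: O drops in col 2, lands at row 3
Move 9: X drops in col 2, lands at row 2
Move 10: O drops in col 0, lands at row 2
Move 11: X drops in col 1, lands at row 3
Move 12: O drops in col 3, lands at row 4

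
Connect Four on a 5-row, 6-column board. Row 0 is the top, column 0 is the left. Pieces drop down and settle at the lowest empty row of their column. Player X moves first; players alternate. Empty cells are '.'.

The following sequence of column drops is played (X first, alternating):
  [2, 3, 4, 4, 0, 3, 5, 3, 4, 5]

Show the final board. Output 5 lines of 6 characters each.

Answer: ......
......
...OX.
...OOO
X.XOXX

Derivation:
Move 1: X drops in col 2, lands at row 4
Move 2: O drops in col 3, lands at row 4
Move 3: X drops in col 4, lands at row 4
Move 4: O drops in col 4, lands at row 3
Move 5: X drops in col 0, lands at row 4
Move 6: O drops in col 3, lands at row 3
Move 7: X drops in col 5, lands at row 4
Move 8: O drops in col 3, lands at row 2
Move 9: X drops in col 4, lands at row 2
Move 10: O drops in col 5, lands at row 3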